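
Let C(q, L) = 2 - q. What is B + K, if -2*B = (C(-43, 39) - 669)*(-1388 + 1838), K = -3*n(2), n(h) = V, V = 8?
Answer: 140376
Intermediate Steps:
n(h) = 8
K = -24 (K = -3*8 = -1*24 = -24)
B = 140400 (B = -((2 - 1*(-43)) - 669)*(-1388 + 1838)/2 = -((2 + 43) - 669)*450/2 = -(45 - 669)*450/2 = -(-312)*450 = -1/2*(-280800) = 140400)
B + K = 140400 - 24 = 140376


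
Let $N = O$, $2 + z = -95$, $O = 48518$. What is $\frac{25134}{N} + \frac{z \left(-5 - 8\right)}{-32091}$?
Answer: $\frac{372696998}{778495569} \approx 0.47874$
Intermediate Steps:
$z = -97$ ($z = -2 - 95 = -97$)
$N = 48518$
$\frac{25134}{N} + \frac{z \left(-5 - 8\right)}{-32091} = \frac{25134}{48518} + \frac{\left(-97\right) \left(-5 - 8\right)}{-32091} = 25134 \cdot \frac{1}{48518} + - 97 \left(-5 - 8\right) \left(- \frac{1}{32091}\right) = \frac{12567}{24259} + \left(-97\right) \left(-13\right) \left(- \frac{1}{32091}\right) = \frac{12567}{24259} + 1261 \left(- \frac{1}{32091}\right) = \frac{12567}{24259} - \frac{1261}{32091} = \frac{372696998}{778495569}$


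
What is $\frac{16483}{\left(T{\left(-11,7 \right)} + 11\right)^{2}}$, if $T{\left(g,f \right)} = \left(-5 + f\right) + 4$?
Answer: $\frac{16483}{289} \approx 57.035$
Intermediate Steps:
$T{\left(g,f \right)} = -1 + f$
$\frac{16483}{\left(T{\left(-11,7 \right)} + 11\right)^{2}} = \frac{16483}{\left(\left(-1 + 7\right) + 11\right)^{2}} = \frac{16483}{\left(6 + 11\right)^{2}} = \frac{16483}{17^{2}} = \frac{16483}{289}$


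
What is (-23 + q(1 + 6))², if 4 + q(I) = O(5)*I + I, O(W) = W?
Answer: 225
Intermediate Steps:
q(I) = -4 + 6*I (q(I) = -4 + (5*I + I) = -4 + 6*I)
(-23 + q(1 + 6))² = (-23 + (-4 + 6*(1 + 6)))² = (-23 + (-4 + 6*7))² = (-23 + (-4 + 42))² = (-23 + 38)² = 15² = 225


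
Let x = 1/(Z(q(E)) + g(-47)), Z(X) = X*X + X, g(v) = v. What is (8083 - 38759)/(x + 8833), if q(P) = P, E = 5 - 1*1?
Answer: -414126/119245 ≈ -3.4729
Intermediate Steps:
E = 4 (E = 5 - 1 = 4)
Z(X) = X + X² (Z(X) = X² + X = X + X²)
x = -1/27 (x = 1/(4*(1 + 4) - 47) = 1/(4*5 - 47) = 1/(20 - 47) = 1/(-27) = -1/27 ≈ -0.037037)
(8083 - 38759)/(x + 8833) = (8083 - 38759)/(-1/27 + 8833) = -30676/238490/27 = -30676*27/238490 = -414126/119245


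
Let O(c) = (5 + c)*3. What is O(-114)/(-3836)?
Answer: 327/3836 ≈ 0.085245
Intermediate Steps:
O(c) = 15 + 3*c
O(-114)/(-3836) = (15 + 3*(-114))/(-3836) = (15 - 342)*(-1/3836) = -327*(-1/3836) = 327/3836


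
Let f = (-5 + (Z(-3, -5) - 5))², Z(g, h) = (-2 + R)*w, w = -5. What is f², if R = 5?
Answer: 390625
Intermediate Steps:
Z(g, h) = -15 (Z(g, h) = (-2 + 5)*(-5) = 3*(-5) = -15)
f = 625 (f = (-5 + (-15 - 5))² = (-5 - 20)² = (-25)² = 625)
f² = 625² = 390625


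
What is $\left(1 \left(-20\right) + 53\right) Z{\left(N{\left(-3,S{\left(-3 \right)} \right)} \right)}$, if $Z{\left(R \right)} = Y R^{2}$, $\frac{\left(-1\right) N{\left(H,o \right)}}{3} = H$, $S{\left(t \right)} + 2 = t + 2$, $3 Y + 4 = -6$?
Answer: $-8910$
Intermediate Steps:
$Y = - \frac{10}{3}$ ($Y = - \frac{4}{3} + \frac{1}{3} \left(-6\right) = - \frac{4}{3} - 2 = - \frac{10}{3} \approx -3.3333$)
$S{\left(t \right)} = t$ ($S{\left(t \right)} = -2 + \left(t + 2\right) = -2 + \left(2 + t\right) = t$)
$N{\left(H,o \right)} = - 3 H$
$Z{\left(R \right)} = - \frac{10 R^{2}}{3}$
$\left(1 \left(-20\right) + 53\right) Z{\left(N{\left(-3,S{\left(-3 \right)} \right)} \right)} = \left(1 \left(-20\right) + 53\right) \left(- \frac{10 \left(\left(-3\right) \left(-3\right)\right)^{2}}{3}\right) = \left(-20 + 53\right) \left(- \frac{10 \cdot 9^{2}}{3}\right) = 33 \left(\left(- \frac{10}{3}\right) 81\right) = 33 \left(-270\right) = -8910$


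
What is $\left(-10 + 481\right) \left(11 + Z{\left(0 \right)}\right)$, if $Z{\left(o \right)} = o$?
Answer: $5181$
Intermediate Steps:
$\left(-10 + 481\right) \left(11 + Z{\left(0 \right)}\right) = \left(-10 + 481\right) \left(11 + 0\right) = 471 \cdot 11 = 5181$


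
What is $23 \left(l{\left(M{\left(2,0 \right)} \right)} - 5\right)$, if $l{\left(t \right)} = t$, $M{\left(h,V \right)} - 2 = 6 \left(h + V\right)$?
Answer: $207$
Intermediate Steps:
$M{\left(h,V \right)} = 2 + 6 V + 6 h$ ($M{\left(h,V \right)} = 2 + 6 \left(h + V\right) = 2 + 6 \left(V + h\right) = 2 + \left(6 V + 6 h\right) = 2 + 6 V + 6 h$)
$23 \left(l{\left(M{\left(2,0 \right)} \right)} - 5\right) = 23 \left(\left(2 + 6 \cdot 0 + 6 \cdot 2\right) - 5\right) = 23 \left(\left(2 + 0 + 12\right) - 5\right) = 23 \left(14 - 5\right) = 23 \cdot 9 = 207$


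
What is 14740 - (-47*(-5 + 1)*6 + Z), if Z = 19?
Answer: 13593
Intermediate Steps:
14740 - (-47*(-5 + 1)*6 + Z) = 14740 - (-47*(-5 + 1)*6 + 19) = 14740 - (-(-188)*6 + 19) = 14740 - (-47*(-24) + 19) = 14740 - (1128 + 19) = 14740 - 1*1147 = 14740 - 1147 = 13593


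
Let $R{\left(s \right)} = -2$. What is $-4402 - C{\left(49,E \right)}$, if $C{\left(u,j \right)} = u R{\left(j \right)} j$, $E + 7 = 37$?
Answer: $-1462$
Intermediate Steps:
$E = 30$ ($E = -7 + 37 = 30$)
$C{\left(u,j \right)} = - 2 j u$ ($C{\left(u,j \right)} = u \left(-2\right) j = - 2 u j = - 2 j u$)
$-4402 - C{\left(49,E \right)} = -4402 - \left(-2\right) 30 \cdot 49 = -4402 - -2940 = -4402 + 2940 = -1462$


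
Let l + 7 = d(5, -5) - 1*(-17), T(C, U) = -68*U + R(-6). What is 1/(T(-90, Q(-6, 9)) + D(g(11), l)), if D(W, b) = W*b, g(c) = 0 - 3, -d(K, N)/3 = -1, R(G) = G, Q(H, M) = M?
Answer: -1/657 ≈ -0.0015221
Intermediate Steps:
d(K, N) = 3 (d(K, N) = -3*(-1) = 3)
T(C, U) = -6 - 68*U (T(C, U) = -68*U - 6 = -6 - 68*U)
g(c) = -3
l = 13 (l = -7 + (3 - 1*(-17)) = -7 + (3 + 17) = -7 + 20 = 13)
1/(T(-90, Q(-6, 9)) + D(g(11), l)) = 1/((-6 - 68*9) - 3*13) = 1/((-6 - 612) - 39) = 1/(-618 - 39) = 1/(-657) = -1/657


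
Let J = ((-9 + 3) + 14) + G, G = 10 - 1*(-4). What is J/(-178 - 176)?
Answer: -11/177 ≈ -0.062147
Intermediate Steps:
G = 14 (G = 10 + 4 = 14)
J = 22 (J = ((-9 + 3) + 14) + 14 = (-6 + 14) + 14 = 8 + 14 = 22)
J/(-178 - 176) = 22/(-178 - 176) = 22/(-354) = 22*(-1/354) = -11/177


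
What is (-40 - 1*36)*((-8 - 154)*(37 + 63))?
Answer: 1231200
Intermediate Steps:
(-40 - 1*36)*((-8 - 154)*(37 + 63)) = (-40 - 36)*(-162*100) = -76*(-16200) = 1231200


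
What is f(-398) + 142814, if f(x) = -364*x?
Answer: 287686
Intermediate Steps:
f(-398) + 142814 = -364*(-398) + 142814 = 144872 + 142814 = 287686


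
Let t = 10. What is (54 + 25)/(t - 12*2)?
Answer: -79/14 ≈ -5.6429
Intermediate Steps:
(54 + 25)/(t - 12*2) = (54 + 25)/(10 - 12*2) = 79/(10 - 24) = 79/(-14) = 79*(-1/14) = -79/14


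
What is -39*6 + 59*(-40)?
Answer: -2594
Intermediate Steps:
-39*6 + 59*(-40) = -234 - 2360 = -2594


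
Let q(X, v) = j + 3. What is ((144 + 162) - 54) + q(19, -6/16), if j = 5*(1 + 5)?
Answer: 285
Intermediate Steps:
j = 30 (j = 5*6 = 30)
q(X, v) = 33 (q(X, v) = 30 + 3 = 33)
((144 + 162) - 54) + q(19, -6/16) = ((144 + 162) - 54) + 33 = (306 - 54) + 33 = 252 + 33 = 285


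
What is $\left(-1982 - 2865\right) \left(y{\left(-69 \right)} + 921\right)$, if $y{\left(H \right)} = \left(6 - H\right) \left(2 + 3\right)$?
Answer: $-6281712$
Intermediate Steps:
$y{\left(H \right)} = 30 - 5 H$ ($y{\left(H \right)} = \left(6 - H\right) 5 = 30 - 5 H$)
$\left(-1982 - 2865\right) \left(y{\left(-69 \right)} + 921\right) = \left(-1982 - 2865\right) \left(\left(30 - -345\right) + 921\right) = - 4847 \left(\left(30 + 345\right) + 921\right) = - 4847 \left(375 + 921\right) = \left(-4847\right) 1296 = -6281712$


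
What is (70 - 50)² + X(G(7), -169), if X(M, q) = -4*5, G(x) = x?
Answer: 380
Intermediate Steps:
X(M, q) = -20
(70 - 50)² + X(G(7), -169) = (70 - 50)² - 20 = 20² - 20 = 400 - 20 = 380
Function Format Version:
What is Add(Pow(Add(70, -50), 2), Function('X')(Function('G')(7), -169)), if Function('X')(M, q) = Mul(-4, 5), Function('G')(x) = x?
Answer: 380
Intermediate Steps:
Function('X')(M, q) = -20
Add(Pow(Add(70, -50), 2), Function('X')(Function('G')(7), -169)) = Add(Pow(Add(70, -50), 2), -20) = Add(Pow(20, 2), -20) = Add(400, -20) = 380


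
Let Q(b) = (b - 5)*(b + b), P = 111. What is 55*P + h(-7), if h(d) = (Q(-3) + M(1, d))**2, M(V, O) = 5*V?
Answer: 8914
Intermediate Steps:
Q(b) = 2*b*(-5 + b) (Q(b) = (-5 + b)*(2*b) = 2*b*(-5 + b))
h(d) = 2809 (h(d) = (2*(-3)*(-5 - 3) + 5*1)**2 = (2*(-3)*(-8) + 5)**2 = (48 + 5)**2 = 53**2 = 2809)
55*P + h(-7) = 55*111 + 2809 = 6105 + 2809 = 8914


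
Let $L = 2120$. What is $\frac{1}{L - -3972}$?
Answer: $\frac{1}{6092} \approx 0.00016415$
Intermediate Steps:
$\frac{1}{L - -3972} = \frac{1}{2120 - -3972} = \frac{1}{2120 + 3972} = \frac{1}{6092}$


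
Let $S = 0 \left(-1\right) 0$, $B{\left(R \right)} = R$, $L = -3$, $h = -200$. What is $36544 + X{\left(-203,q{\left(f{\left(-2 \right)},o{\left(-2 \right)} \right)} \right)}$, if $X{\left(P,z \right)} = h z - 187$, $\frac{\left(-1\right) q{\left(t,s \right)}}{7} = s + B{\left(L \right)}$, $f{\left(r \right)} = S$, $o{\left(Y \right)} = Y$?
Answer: $29357$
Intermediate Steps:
$S = 0$ ($S = 0 \cdot 0 = 0$)
$f{\left(r \right)} = 0$
$q{\left(t,s \right)} = 21 - 7 s$ ($q{\left(t,s \right)} = - 7 \left(s - 3\right) = - 7 \left(-3 + s\right) = 21 - 7 s$)
$X{\left(P,z \right)} = -187 - 200 z$ ($X{\left(P,z \right)} = - 200 z - 187 = -187 - 200 z$)
$36544 + X{\left(-203,q{\left(f{\left(-2 \right)},o{\left(-2 \right)} \right)} \right)} = 36544 - \left(187 + 200 \left(21 - -14\right)\right) = 36544 - \left(187 + 200 \left(21 + 14\right)\right) = 36544 - 7187 = 29357$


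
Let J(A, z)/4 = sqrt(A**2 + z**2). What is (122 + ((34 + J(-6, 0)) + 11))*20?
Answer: 3820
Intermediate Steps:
J(A, z) = 4*sqrt(A**2 + z**2)
(122 + ((34 + J(-6, 0)) + 11))*20 = (122 + ((34 + 4*sqrt((-6)**2 + 0**2)) + 11))*20 = (122 + ((34 + 4*sqrt(36 + 0)) + 11))*20 = (122 + ((34 + 4*sqrt(36)) + 11))*20 = (122 + ((34 + 4*6) + 11))*20 = (122 + ((34 + 24) + 11))*20 = (122 + (58 + 11))*20 = (122 + 69)*20 = 191*20 = 3820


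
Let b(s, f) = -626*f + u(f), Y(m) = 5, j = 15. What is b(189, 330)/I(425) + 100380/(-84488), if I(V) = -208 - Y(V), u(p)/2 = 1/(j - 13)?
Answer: 4358016403/4498986 ≈ 968.67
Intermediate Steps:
u(p) = 1 (u(p) = 2/(15 - 13) = 2/2 = 2*(1/2) = 1)
b(s, f) = 1 - 626*f (b(s, f) = -626*f + 1 = 1 - 626*f)
I(V) = -213 (I(V) = -208 - 1*5 = -208 - 5 = -213)
b(189, 330)/I(425) + 100380/(-84488) = (1 - 626*330)/(-213) + 100380/(-84488) = (1 - 206580)*(-1/213) + 100380*(-1/84488) = -206579*(-1/213) - 25095/21122 = 206579/213 - 25095/21122 = 4358016403/4498986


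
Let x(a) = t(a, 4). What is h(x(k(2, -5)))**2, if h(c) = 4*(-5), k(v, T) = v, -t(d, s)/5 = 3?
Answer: 400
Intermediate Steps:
t(d, s) = -15 (t(d, s) = -5*3 = -15)
x(a) = -15
h(c) = -20
h(x(k(2, -5)))**2 = (-20)**2 = 400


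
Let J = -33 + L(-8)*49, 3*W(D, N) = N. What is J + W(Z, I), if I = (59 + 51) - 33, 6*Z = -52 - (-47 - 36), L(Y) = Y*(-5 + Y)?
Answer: 15266/3 ≈ 5088.7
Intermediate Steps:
Z = 31/6 (Z = (-52 - (-47 - 36))/6 = (-52 - 1*(-83))/6 = (-52 + 83)/6 = (⅙)*31 = 31/6 ≈ 5.1667)
I = 77 (I = 110 - 33 = 77)
W(D, N) = N/3
J = 5063 (J = -33 - 8*(-5 - 8)*49 = -33 - 8*(-13)*49 = -33 + 104*49 = -33 + 5096 = 5063)
J + W(Z, I) = 5063 + (⅓)*77 = 5063 + 77/3 = 15266/3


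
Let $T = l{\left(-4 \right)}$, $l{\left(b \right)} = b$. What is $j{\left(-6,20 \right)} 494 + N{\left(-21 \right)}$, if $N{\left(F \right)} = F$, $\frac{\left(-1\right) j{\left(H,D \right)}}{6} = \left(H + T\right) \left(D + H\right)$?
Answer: $414939$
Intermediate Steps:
$T = -4$
$j{\left(H,D \right)} = - 6 \left(-4 + H\right) \left(D + H\right)$ ($j{\left(H,D \right)} = - 6 \left(H - 4\right) \left(D + H\right) = - 6 \left(-4 + H\right) \left(D + H\right)$)
$j{\left(-6,20 \right)} 494 + N{\left(-21 \right)} = \left(- 6 \left(-6\right)^{2} + 24 \cdot 20 + 24 \left(-6\right) - 120 \left(-6\right)\right) 494 - 21 = \left(\left(-6\right) 36 + 480 - 144 + 720\right) 494 - 21 = \left(-216 + 480 - 144 + 720\right) 494 - 21 = 840 \cdot 494 - 21 = 414960 - 21 = 414939$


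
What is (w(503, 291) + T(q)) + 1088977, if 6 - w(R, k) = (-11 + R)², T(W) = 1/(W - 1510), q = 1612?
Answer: 86385739/102 ≈ 8.4692e+5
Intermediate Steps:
T(W) = 1/(-1510 + W)
w(R, k) = 6 - (-11 + R)²
(w(503, 291) + T(q)) + 1088977 = ((6 - (-11 + 503)²) + 1/(-1510 + 1612)) + 1088977 = ((6 - 1*492²) + 1/102) + 1088977 = ((6 - 1*242064) + 1/102) + 1088977 = ((6 - 242064) + 1/102) + 1088977 = (-242058 + 1/102) + 1088977 = -24689915/102 + 1088977 = 86385739/102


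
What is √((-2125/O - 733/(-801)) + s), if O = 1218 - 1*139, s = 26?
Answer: 2*√517607954279/288093 ≈ 4.9946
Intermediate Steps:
O = 1079 (O = 1218 - 139 = 1079)
√((-2125/O - 733/(-801)) + s) = √((-2125/1079 - 733/(-801)) + 26) = √((-2125*1/1079 - 733*(-1/801)) + 26) = √((-2125/1079 + 733/801) + 26) = √(-911218/864279 + 26) = √(21560036/864279) = 2*√517607954279/288093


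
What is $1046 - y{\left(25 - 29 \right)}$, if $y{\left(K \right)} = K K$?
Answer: $1030$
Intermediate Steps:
$y{\left(K \right)} = K^{2}$
$1046 - y{\left(25 - 29 \right)} = 1046 - \left(25 - 29\right)^{2} = 1046 - \left(-4\right)^{2} = 1046 - 16 = 1030$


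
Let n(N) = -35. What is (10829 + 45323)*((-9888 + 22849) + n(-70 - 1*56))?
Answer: 725820752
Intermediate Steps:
(10829 + 45323)*((-9888 + 22849) + n(-70 - 1*56)) = (10829 + 45323)*((-9888 + 22849) - 35) = 56152*(12961 - 35) = 56152*12926 = 725820752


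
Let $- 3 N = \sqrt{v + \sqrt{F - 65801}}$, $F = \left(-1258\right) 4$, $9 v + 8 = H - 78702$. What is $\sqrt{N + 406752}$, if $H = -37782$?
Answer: $\frac{\sqrt{3660768 - \sqrt{-116492 + 9 i \sqrt{70833}}}}{3} \approx 637.77 - 0.029733 i$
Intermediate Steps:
$v = - \frac{116492}{9}$ ($v = - \frac{8}{9} + \frac{-37782 - 78702}{9} = - \frac{8}{9} + \frac{1}{9} \left(-116484\right) = - \frac{8}{9} - \frac{38828}{3} = - \frac{116492}{9} \approx -12944.0$)
$F = -5032$
$N = - \frac{\sqrt{- \frac{116492}{9} + i \sqrt{70833}}}{3}$ ($N = - \frac{\sqrt{- \frac{116492}{9} + \sqrt{-5032 - 65801}}}{3} = - \frac{\sqrt{- \frac{116492}{9} + \sqrt{-70833}}}{3} = - \frac{\sqrt{- \frac{116492}{9} + i \sqrt{70833}}}{3} \approx -0.38987 - 37.925 i$)
$\sqrt{N + 406752} = \sqrt{- \frac{\sqrt{-116492 + 9 i \sqrt{70833}}}{9} + 406752} = \sqrt{406752 - \frac{\sqrt{-116492 + 9 i \sqrt{70833}}}{9}}$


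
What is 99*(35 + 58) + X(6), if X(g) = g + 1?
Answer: 9214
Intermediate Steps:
X(g) = 1 + g
99*(35 + 58) + X(6) = 99*(35 + 58) + (1 + 6) = 99*93 + 7 = 9207 + 7 = 9214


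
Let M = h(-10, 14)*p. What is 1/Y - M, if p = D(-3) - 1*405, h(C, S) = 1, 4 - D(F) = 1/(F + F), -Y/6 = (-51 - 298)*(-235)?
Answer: 98623037/246045 ≈ 400.83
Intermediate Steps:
Y = -492090 (Y = -6*(-51 - 298)*(-235) = -(-2094)*(-235) = -6*82015 = -492090)
D(F) = 4 - 1/(2*F) (D(F) = 4 - 1/(F + F) = 4 - 1/(2*F))
p = -2405/6 (p = (4 - ½/(-3)) - 1*405 = (4 - ½*(-⅓)) - 405 = (4 + ⅙) - 405 = 25/6 - 405 = -2405/6 ≈ -400.83)
M = -2405/6 (M = 1*(-2405/6) = -2405/6 ≈ -400.83)
1/Y - M = 1/(-492090) - 1*(-2405/6) = -1/492090 + 2405/6 = 98623037/246045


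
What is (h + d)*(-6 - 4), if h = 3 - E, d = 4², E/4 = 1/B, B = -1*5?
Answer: -198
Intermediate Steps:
B = -5
E = -⅘ (E = 4/(-5) = 4*(-⅕) = -⅘ ≈ -0.80000)
d = 16
h = 19/5 (h = 3 - 1*(-⅘) = 3 + ⅘ = 19/5 ≈ 3.8000)
(h + d)*(-6 - 4) = (19/5 + 16)*(-6 - 4) = (99/5)*(-10) = -198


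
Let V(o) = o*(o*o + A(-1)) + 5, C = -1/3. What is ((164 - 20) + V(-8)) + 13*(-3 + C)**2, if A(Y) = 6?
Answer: -2399/9 ≈ -266.56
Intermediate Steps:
C = -1/3 (C = -1*1/3 = -1/3 ≈ -0.33333)
V(o) = 5 + o*(6 + o**2) (V(o) = o*(o*o + 6) + 5 = o*(o**2 + 6) + 5 = o*(6 + o**2) + 5 = 5 + o*(6 + o**2))
((164 - 20) + V(-8)) + 13*(-3 + C)**2 = ((164 - 20) + (5 + (-8)**3 + 6*(-8))) + 13*(-3 - 1/3)**2 = (144 + (5 - 512 - 48)) + 13*(-10/3)**2 = (144 - 555) + 13*(100/9) = -411 + 1300/9 = -2399/9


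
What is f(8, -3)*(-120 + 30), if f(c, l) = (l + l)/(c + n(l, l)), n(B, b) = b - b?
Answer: 135/2 ≈ 67.500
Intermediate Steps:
n(B, b) = 0
f(c, l) = 2*l/c (f(c, l) = (l + l)/(c + 0) = (2*l)/c = 2*l/c)
f(8, -3)*(-120 + 30) = (2*(-3)/8)*(-120 + 30) = (2*(-3)*(1/8))*(-90) = -3/4*(-90) = 135/2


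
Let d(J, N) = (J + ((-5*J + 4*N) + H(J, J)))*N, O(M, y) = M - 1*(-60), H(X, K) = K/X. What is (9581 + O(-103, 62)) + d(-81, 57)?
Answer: 41059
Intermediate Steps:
O(M, y) = 60 + M (O(M, y) = M + 60 = 60 + M)
d(J, N) = N*(1 - 4*J + 4*N) (d(J, N) = (J + ((-5*J + 4*N) + J/J))*N = (J + ((-5*J + 4*N) + 1))*N = (J + (1 - 5*J + 4*N))*N = (1 - 4*J + 4*N)*N = N*(1 - 4*J + 4*N))
(9581 + O(-103, 62)) + d(-81, 57) = (9581 + (60 - 103)) + 57*(1 - 4*(-81) + 4*57) = (9581 - 43) + 57*(1 + 324 + 228) = 9538 + 57*553 = 9538 + 31521 = 41059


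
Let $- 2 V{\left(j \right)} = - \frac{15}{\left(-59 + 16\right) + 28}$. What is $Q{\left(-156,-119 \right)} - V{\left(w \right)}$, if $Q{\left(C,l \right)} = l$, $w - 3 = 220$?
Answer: $- \frac{237}{2} \approx -118.5$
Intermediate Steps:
$w = 223$ ($w = 3 + 220 = 223$)
$V{\left(j \right)} = - \frac{1}{2}$ ($V{\left(j \right)} = - \frac{\left(-15\right) \frac{1}{\left(-59 + 16\right) + 28}}{2} = - \frac{\left(-15\right) \frac{1}{-43 + 28}}{2} = - \frac{\left(-15\right) \frac{1}{-15}}{2} = - \frac{\left(-15\right) \left(- \frac{1}{15}\right)}{2} = \left(- \frac{1}{2}\right) 1 = - \frac{1}{2}$)
$Q{\left(-156,-119 \right)} - V{\left(w \right)} = -119 - - \frac{1}{2} = -119 + \frac{1}{2} = - \frac{237}{2}$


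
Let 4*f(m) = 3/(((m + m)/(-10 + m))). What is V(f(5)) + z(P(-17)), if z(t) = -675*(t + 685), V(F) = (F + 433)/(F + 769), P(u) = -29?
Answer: -2722773739/6149 ≈ -4.4280e+5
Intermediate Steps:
f(m) = 3*(-10 + m)/(8*m) (f(m) = (3/(((m + m)/(-10 + m))))/4 = (3/(((2*m)/(-10 + m))))/4 = (3/((2*m/(-10 + m))))/4 = (3*((-10 + m)/(2*m)))/4 = (3*(-10 + m)/(2*m))/4 = 3*(-10 + m)/(8*m))
V(F) = (433 + F)/(769 + F)
z(t) = -462375 - 675*t (z(t) = -675*(685 + t) = -462375 - 675*t)
V(f(5)) + z(P(-17)) = (433 + (3/8)*(-10 + 5)/5)/(769 + (3/8)*(-10 + 5)/5) + (-462375 - 675*(-29)) = (433 + (3/8)*(⅕)*(-5))/(769 + (3/8)*(⅕)*(-5)) + (-462375 + 19575) = (433 - 3/8)/(769 - 3/8) - 442800 = (3461/8)/(6149/8) - 442800 = (8/6149)*(3461/8) - 442800 = 3461/6149 - 442800 = -2722773739/6149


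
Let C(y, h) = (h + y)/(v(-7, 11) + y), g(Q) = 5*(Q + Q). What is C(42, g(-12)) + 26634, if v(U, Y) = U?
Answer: 932112/35 ≈ 26632.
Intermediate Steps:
g(Q) = 10*Q (g(Q) = 5*(2*Q) = 10*Q)
C(y, h) = (h + y)/(-7 + y)
C(42, g(-12)) + 26634 = (10*(-12) + 42)/(-7 + 42) + 26634 = (-120 + 42)/35 + 26634 = (1/35)*(-78) + 26634 = -78/35 + 26634 = 932112/35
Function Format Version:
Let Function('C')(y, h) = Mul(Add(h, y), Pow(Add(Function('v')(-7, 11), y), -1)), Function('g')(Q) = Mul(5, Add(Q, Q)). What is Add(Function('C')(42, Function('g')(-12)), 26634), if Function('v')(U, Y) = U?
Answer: Rational(932112, 35) ≈ 26632.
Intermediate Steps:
Function('g')(Q) = Mul(10, Q) (Function('g')(Q) = Mul(5, Mul(2, Q)) = Mul(10, Q))
Function('C')(y, h) = Mul(Pow(Add(-7, y), -1), Add(h, y)) (Function('C')(y, h) = Mul(Add(h, y), Pow(Add(-7, y), -1)) = Mul(Pow(Add(-7, y), -1), Add(h, y)))
Add(Function('C')(42, Function('g')(-12)), 26634) = Add(Mul(Pow(Add(-7, 42), -1), Add(Mul(10, -12), 42)), 26634) = Add(Mul(Pow(35, -1), Add(-120, 42)), 26634) = Add(Mul(Rational(1, 35), -78), 26634) = Add(Rational(-78, 35), 26634) = Rational(932112, 35)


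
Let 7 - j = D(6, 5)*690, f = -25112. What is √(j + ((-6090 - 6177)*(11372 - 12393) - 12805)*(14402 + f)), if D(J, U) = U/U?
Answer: I*√134001400103 ≈ 3.6606e+5*I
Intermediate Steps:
D(J, U) = 1
j = -683 (j = 7 - 690 = -683)
√(j + ((-6090 - 6177)*(11372 - 12393) - 12805)*(14402 + f)) = √(-683 + ((-6090 - 6177)*(11372 - 12393) - 12805)*(14402 - 25112)) = √(-683 + (-12267*(-1021) - 12805)*(-10710)) = √(-683 + (12524607 - 12805)*(-10710)) = √(-683 + 12511802*(-10710)) = √(-683 - 134001399420) = √(-134001400103) = I*√134001400103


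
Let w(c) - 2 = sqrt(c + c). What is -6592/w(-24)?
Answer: 3296*I/(-I + 2*sqrt(3)) ≈ -253.54 + 878.28*I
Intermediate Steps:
w(c) = 2 + sqrt(2)*sqrt(c) (w(c) = 2 + sqrt(c + c) = 2 + sqrt(2*c) = 2 + sqrt(2)*sqrt(c))
-6592/w(-24) = -6592/(2 + sqrt(2)*sqrt(-24)) = -6592/(2 + sqrt(2)*(2*I*sqrt(6))) = -6592/(2 + 4*I*sqrt(3))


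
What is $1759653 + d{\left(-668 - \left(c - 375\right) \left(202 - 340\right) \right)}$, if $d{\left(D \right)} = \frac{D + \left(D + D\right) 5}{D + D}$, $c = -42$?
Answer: $\frac{3519317}{2} \approx 1.7597 \cdot 10^{6}$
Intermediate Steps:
$d{\left(D \right)} = \frac{11}{2}$ ($d{\left(D \right)} = \frac{D + 2 D 5}{2 D} = \left(D + 10 D\right) \frac{1}{2 D} = 11 D \frac{1}{2 D} = \frac{11}{2}$)
$1759653 + d{\left(-668 - \left(c - 375\right) \left(202 - 340\right) \right)} = 1759653 + \frac{11}{2} = \frac{3519317}{2}$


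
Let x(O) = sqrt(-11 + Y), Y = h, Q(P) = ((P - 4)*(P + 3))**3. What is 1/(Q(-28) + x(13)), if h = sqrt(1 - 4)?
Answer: -1/(-512000000 - sqrt(-11 + I*sqrt(3))) ≈ 1.9531e-9 - 1.2691e-17*I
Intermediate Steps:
Q(P) = (-4 + P)**3*(3 + P)**3 (Q(P) = ((-4 + P)*(3 + P))**3 = (-4 + P)**3*(3 + P)**3)
h = I*sqrt(3) (h = sqrt(-3) = I*sqrt(3) ≈ 1.732*I)
Y = I*sqrt(3) ≈ 1.732*I
x(O) = sqrt(-11 + I*sqrt(3))
1/(Q(-28) + x(13)) = 1/((-4 - 28)**3*(3 - 28)**3 + sqrt(-11 + I*sqrt(3))) = 1/((-32)**3*(-25)**3 + sqrt(-11 + I*sqrt(3))) = 1/(-32768*(-15625) + sqrt(-11 + I*sqrt(3))) = 1/(512000000 + sqrt(-11 + I*sqrt(3)))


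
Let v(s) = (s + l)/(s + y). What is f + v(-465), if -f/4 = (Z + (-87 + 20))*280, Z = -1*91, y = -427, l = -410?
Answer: 157849195/892 ≈ 1.7696e+5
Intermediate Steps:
v(s) = (-410 + s)/(-427 + s) (v(s) = (s - 410)/(s - 427) = (-410 + s)/(-427 + s))
Z = -91
f = 176960 (f = -4*(-91 + (-87 + 20))*280 = -4*(-91 - 67)*280 = -(-632)*280 = -4*(-44240) = 176960)
f + v(-465) = 176960 + (-410 - 465)/(-427 - 465) = 176960 - 875/(-892) = 176960 - 1/892*(-875) = 176960 + 875/892 = 157849195/892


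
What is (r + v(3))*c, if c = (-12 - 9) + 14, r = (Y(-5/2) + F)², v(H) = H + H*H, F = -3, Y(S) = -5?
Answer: -532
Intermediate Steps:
v(H) = H + H²
r = 64 (r = (-5 - 3)² = (-8)² = 64)
c = -7 (c = -21 + 14 = -7)
(r + v(3))*c = (64 + 3*(1 + 3))*(-7) = (64 + 3*4)*(-7) = (64 + 12)*(-7) = 76*(-7) = -532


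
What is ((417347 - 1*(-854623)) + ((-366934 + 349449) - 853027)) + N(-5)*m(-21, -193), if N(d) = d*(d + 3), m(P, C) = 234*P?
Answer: 352318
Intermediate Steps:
N(d) = d*(3 + d)
((417347 - 1*(-854623)) + ((-366934 + 349449) - 853027)) + N(-5)*m(-21, -193) = ((417347 - 1*(-854623)) + ((-366934 + 349449) - 853027)) + (-5*(3 - 5))*(234*(-21)) = ((417347 + 854623) + (-17485 - 853027)) - 5*(-2)*(-4914) = (1271970 - 870512) + 10*(-4914) = 401458 - 49140 = 352318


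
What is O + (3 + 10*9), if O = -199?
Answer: -106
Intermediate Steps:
O + (3 + 10*9) = -199 + (3 + 10*9) = -199 + (3 + 90) = -199 + 93 = -106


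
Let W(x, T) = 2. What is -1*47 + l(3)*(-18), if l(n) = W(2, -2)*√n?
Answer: -47 - 36*√3 ≈ -109.35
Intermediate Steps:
l(n) = 2*√n
-1*47 + l(3)*(-18) = -1*47 + (2*√3)*(-18) = -47 - 36*√3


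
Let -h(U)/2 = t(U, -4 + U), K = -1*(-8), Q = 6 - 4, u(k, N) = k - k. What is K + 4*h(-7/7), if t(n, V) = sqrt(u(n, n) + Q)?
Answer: 8 - 8*sqrt(2) ≈ -3.3137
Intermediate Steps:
u(k, N) = 0
Q = 2
K = 8
t(n, V) = sqrt(2) (t(n, V) = sqrt(0 + 2) = sqrt(2))
h(U) = -2*sqrt(2)
K + 4*h(-7/7) = 8 + 4*(-2*sqrt(2)) = 8 - 8*sqrt(2)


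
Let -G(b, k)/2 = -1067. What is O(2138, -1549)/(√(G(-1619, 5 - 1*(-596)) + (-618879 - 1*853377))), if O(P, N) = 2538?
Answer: -1269*I*√1470122/735061 ≈ -2.0932*I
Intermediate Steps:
G(b, k) = 2134 (G(b, k) = -2*(-1067) = 2134)
O(2138, -1549)/(√(G(-1619, 5 - 1*(-596)) + (-618879 - 1*853377))) = 2538/(√(2134 + (-618879 - 1*853377))) = 2538/(√(2134 + (-618879 - 853377))) = 2538/(√(2134 - 1472256)) = 2538/(√(-1470122)) = 2538/((I*√1470122)) = 2538*(-I*√1470122/1470122) = -1269*I*√1470122/735061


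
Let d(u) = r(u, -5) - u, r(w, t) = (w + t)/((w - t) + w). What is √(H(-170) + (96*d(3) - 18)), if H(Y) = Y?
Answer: 2*I*√14927/11 ≈ 22.214*I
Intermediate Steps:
r(w, t) = (t + w)/(-t + 2*w)
d(u) = -u + (5 - u)/(-5 - 2*u) (d(u) = (-1*(-5) - u)/(-5 - 2*u) - u = (5 - u)/(-5 - 2*u) - u = -u + (5 - u)/(-5 - 2*u))
√(H(-170) + (96*d(3) - 18)) = √(-170 + (96*((-5 + 3 - 1*3*(5 + 2*3))/(5 + 2*3)) - 18)) = √(-170 + (96*((-5 + 3 - 1*3*(5 + 6))/(5 + 6)) - 18)) = √(-170 + (96*((-5 + 3 - 1*3*11)/11) - 18)) = √(-170 + (96*((-5 + 3 - 33)/11) - 18)) = √(-170 + (96*((1/11)*(-35)) - 18)) = √(-170 + (96*(-35/11) - 18)) = √(-170 + (-3360/11 - 18)) = √(-170 - 3558/11) = √(-5428/11) = 2*I*√14927/11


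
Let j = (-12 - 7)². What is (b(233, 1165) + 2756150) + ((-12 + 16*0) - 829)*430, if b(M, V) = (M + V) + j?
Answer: 2396279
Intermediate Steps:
j = 361 (j = (-19)² = 361)
b(M, V) = 361 + M + V (b(M, V) = (M + V) + 361 = 361 + M + V)
(b(233, 1165) + 2756150) + ((-12 + 16*0) - 829)*430 = ((361 + 233 + 1165) + 2756150) + ((-12 + 16*0) - 829)*430 = (1759 + 2756150) + ((-12 + 0) - 829)*430 = 2757909 + (-12 - 829)*430 = 2757909 - 841*430 = 2757909 - 361630 = 2396279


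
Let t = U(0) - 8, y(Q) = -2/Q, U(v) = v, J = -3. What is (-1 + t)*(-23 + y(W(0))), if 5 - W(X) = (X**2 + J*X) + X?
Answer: 1053/5 ≈ 210.60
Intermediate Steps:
W(X) = 5 - X**2 + 2*X (W(X) = 5 - ((X**2 - 3*X) + X) = 5 - (X**2 - 2*X) = 5 + (-X**2 + 2*X) = 5 - X**2 + 2*X)
t = -8 (t = 0 - 8 = -8)
(-1 + t)*(-23 + y(W(0))) = (-1 - 8)*(-23 - 2/(5 - 1*0**2 + 2*0)) = -9*(-23 - 2/(5 - 1*0 + 0)) = -9*(-23 - 2/(5 + 0 + 0)) = -9*(-23 - 2/5) = -9*(-117/5) = 1053/5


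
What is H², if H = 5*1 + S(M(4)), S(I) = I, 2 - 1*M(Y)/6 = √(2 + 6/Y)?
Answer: 415 - 102*√14 ≈ 33.351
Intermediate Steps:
M(Y) = 12 - 6*√(2 + 6/Y)
H = 17 - 3*√14 (H = 5*1 + (12 - 6*√2*√((3 + 4)/4)) = 5 + (12 - 6*√2*√((¼)*7)) = 5 + (12 - 6*√2*√(7/4)) = 5 + (12 - 6*√2*√7/2) = 5 + (12 - 3*√14) = 17 - 3*√14 ≈ 5.7750)
H² = (17 - 3*√14)²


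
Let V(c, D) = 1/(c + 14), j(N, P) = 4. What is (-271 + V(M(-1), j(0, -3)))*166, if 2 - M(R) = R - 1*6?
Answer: -1034512/23 ≈ -44979.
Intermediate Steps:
M(R) = 8 - R (M(R) = 2 - (R - 1*6) = 2 - (R - 6) = 2 - (-6 + R) = 2 + (6 - R) = 8 - R)
V(c, D) = 1/(14 + c)
(-271 + V(M(-1), j(0, -3)))*166 = (-271 + 1/(14 + (8 - 1*(-1))))*166 = (-271 + 1/(14 + (8 + 1)))*166 = (-271 + 1/(14 + 9))*166 = (-271 + 1/23)*166 = -6232/23*166 = -1034512/23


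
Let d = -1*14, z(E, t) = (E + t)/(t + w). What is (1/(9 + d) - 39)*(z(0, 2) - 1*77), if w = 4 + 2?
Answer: 15043/5 ≈ 3008.6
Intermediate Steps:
w = 6
z(E, t) = (E + t)/(6 + t) (z(E, t) = (E + t)/(t + 6) = (E + t)/(6 + t))
d = -14
(1/(9 + d) - 39)*(z(0, 2) - 1*77) = (1/(9 - 14) - 39)*((0 + 2)/(6 + 2) - 1*77) = (1/(-5) - 39)*(2/8 - 77) = (-1/5 - 39)*((1/8)*2 - 77) = -196*(1/4 - 77)/5 = -196/5*(-307/4) = 15043/5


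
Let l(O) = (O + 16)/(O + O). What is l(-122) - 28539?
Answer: -3481705/122 ≈ -28539.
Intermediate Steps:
l(O) = (16 + O)/(2*O) (l(O) = (16 + O)/((2*O)) = (16 + O)*(1/(2*O)) = (16 + O)/(2*O))
l(-122) - 28539 = (½)*(16 - 122)/(-122) - 28539 = (½)*(-1/122)*(-106) - 28539 = 53/122 - 28539 = -3481705/122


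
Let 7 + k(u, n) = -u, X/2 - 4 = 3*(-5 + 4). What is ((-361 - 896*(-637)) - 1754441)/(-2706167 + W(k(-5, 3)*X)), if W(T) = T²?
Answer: 169150/386593 ≈ 0.43754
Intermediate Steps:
X = 2 (X = 8 + 2*(3*(-5 + 4)) = 8 + 2*(3*(-1)) = 8 + 2*(-3) = 8 - 6 = 2)
k(u, n) = -7 - u
((-361 - 896*(-637)) - 1754441)/(-2706167 + W(k(-5, 3)*X)) = ((-361 - 896*(-637)) - 1754441)/(-2706167 + ((-7 - 1*(-5))*2)²) = ((-361 + 570752) - 1754441)/(-2706167 + ((-7 + 5)*2)²) = (570391 - 1754441)/(-2706167 + (-2*2)²) = -1184050/(-2706167 + (-4)²) = -1184050/(-2706167 + 16) = -1184050/(-2706151) = -1184050*(-1/2706151) = 169150/386593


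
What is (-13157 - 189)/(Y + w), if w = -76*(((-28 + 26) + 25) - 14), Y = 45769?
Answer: -13346/45085 ≈ -0.29602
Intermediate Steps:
w = -684 (w = -76*((-2 + 25) - 14) = -76*(23 - 14) = -76*9 = -684)
(-13157 - 189)/(Y + w) = (-13157 - 189)/(45769 - 684) = -13346/45085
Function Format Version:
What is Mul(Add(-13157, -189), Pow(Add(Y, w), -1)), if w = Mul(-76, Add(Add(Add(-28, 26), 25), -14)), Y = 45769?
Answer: Rational(-13346, 45085) ≈ -0.29602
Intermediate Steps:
w = -684 (w = Mul(-76, Add(Add(-2, 25), -14)) = Mul(-76, Add(23, -14)) = Mul(-76, 9) = -684)
Mul(Add(-13157, -189), Pow(Add(Y, w), -1)) = Mul(Add(-13157, -189), Pow(Add(45769, -684), -1)) = Mul(-13346, Pow(45085, -1)) = Mul(-13346, Rational(1, 45085)) = Rational(-13346, 45085)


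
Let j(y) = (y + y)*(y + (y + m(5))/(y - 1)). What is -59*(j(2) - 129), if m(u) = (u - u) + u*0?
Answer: 6667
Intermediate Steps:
m(u) = 0 (m(u) = 0 + 0 = 0)
j(y) = 2*y*(y + y/(-1 + y)) (j(y) = (y + y)*(y + (y + 0)/(y - 1)) = (2*y)*(y + y/(-1 + y)) = 2*y*(y + y/(-1 + y)))
-59*(j(2) - 129) = -59*(2*2³/(-1 + 2) - 129) = -59*(2*8/1 - 129) = -59*(2*8*1 - 129) = -59*(16 - 129) = -59*(-113) = 6667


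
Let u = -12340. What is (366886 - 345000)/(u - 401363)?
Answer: -21886/413703 ≈ -0.052903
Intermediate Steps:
(366886 - 345000)/(u - 401363) = (366886 - 345000)/(-12340 - 401363) = 21886/(-413703) = 21886*(-1/413703) = -21886/413703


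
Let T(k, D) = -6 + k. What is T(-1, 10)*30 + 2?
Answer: -208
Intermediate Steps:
T(-1, 10)*30 + 2 = (-6 - 1)*30 + 2 = -7*30 + 2 = -210 + 2 = -208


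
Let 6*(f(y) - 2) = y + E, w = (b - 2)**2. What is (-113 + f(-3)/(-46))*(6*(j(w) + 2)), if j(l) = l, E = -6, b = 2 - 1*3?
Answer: -343101/46 ≈ -7458.7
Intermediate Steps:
b = -1 (b = 2 - 3 = -1)
w = 9 (w = (-1 - 2)**2 = (-3)**2 = 9)
f(y) = 1 + y/6 (f(y) = 2 + (y - 6)/6 = 2 + (-6 + y)/6 = 2 + (-1 + y/6) = 1 + y/6)
(-113 + f(-3)/(-46))*(6*(j(w) + 2)) = (-113 + (1 + (1/6)*(-3))/(-46))*(6*(9 + 2)) = (-113 + (1 - 1/2)*(-1/46))*(6*11) = (-113 + (1/2)*(-1/46))*66 = (-113 - 1/92)*66 = -10397/92*66 = -343101/46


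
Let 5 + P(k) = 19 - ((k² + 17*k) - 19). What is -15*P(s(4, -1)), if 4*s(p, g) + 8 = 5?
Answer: -10845/16 ≈ -677.81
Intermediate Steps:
s(p, g) = -¾ (s(p, g) = -2 + (¼)*5 = -2 + 5/4 = -¾)
P(k) = 33 - k² - 17*k (P(k) = -5 + (19 - ((k² + 17*k) - 19)) = -5 + (19 - (-19 + k² + 17*k)) = -5 + (19 + (19 - k² - 17*k)) = -5 + (38 - k² - 17*k) = 33 - k² - 17*k)
-15*P(s(4, -1)) = -15*(33 - (-¾)² - 17*(-¾)) = -15*(33 - 1*9/16 + 51/4) = -15*(33 - 9/16 + 51/4) = -15*723/16 = -10845/16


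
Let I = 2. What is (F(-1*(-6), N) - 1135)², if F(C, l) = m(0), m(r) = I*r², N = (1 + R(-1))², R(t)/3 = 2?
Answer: 1288225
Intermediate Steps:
R(t) = 6 (R(t) = 3*2 = 6)
N = 49 (N = (1 + 6)² = 7² = 49)
m(r) = 2*r²
F(C, l) = 0 (F(C, l) = 2*0² = 2*0 = 0)
(F(-1*(-6), N) - 1135)² = (0 - 1135)² = (-1135)² = 1288225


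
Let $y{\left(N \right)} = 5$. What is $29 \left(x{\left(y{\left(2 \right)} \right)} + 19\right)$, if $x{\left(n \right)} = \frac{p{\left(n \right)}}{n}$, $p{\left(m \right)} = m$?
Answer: $580$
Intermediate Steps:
$x{\left(n \right)} = 1$ ($x{\left(n \right)} = \frac{n}{n} = 1$)
$29 \left(x{\left(y{\left(2 \right)} \right)} + 19\right) = 29 \left(1 + 19\right) = 29 \cdot 20 = 580$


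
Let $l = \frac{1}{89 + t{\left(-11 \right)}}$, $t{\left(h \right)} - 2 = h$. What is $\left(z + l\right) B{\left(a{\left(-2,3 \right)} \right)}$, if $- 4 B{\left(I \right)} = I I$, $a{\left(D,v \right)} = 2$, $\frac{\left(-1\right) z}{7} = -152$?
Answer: $- \frac{85121}{80} \approx -1064.0$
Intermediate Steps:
$z = 1064$ ($z = \left(-7\right) \left(-152\right) = 1064$)
$t{\left(h \right)} = 2 + h$
$B{\left(I \right)} = - \frac{I^{2}}{4}$ ($B{\left(I \right)} = - \frac{I I}{4} = - \frac{I^{2}}{4}$)
$l = \frac{1}{80}$ ($l = \frac{1}{89 + \left(2 - 11\right)} = \frac{1}{89 - 9} = \frac{1}{80} \approx 0.0125$)
$\left(z + l\right) B{\left(a{\left(-2,3 \right)} \right)} = \left(1064 + \frac{1}{80}\right) \left(- \frac{2^{2}}{4}\right) = \frac{85121 \left(\left(- \frac{1}{4}\right) 4\right)}{80} = \frac{85121}{80} \left(-1\right) = - \frac{85121}{80}$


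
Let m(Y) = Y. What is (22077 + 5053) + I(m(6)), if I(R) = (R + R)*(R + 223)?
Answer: 29878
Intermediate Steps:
I(R) = 2*R*(223 + R) (I(R) = (2*R)*(223 + R) = 2*R*(223 + R))
(22077 + 5053) + I(m(6)) = (22077 + 5053) + 2*6*(223 + 6) = 27130 + 2*6*229 = 27130 + 2748 = 29878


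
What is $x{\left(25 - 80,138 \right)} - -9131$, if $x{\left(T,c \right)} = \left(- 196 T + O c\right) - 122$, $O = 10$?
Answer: $21169$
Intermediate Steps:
$x{\left(T,c \right)} = -122 - 196 T + 10 c$ ($x{\left(T,c \right)} = \left(- 196 T + 10 c\right) - 122 = -122 - 196 T + 10 c$)
$x{\left(25 - 80,138 \right)} - -9131 = \left(-122 - 196 \left(25 - 80\right) + 10 \cdot 138\right) - -9131 = \left(-122 - 196 \left(25 - 80\right) + 1380\right) + 9131 = \left(-122 - -10780 + 1380\right) + 9131 = \left(-122 + 10780 + 1380\right) + 9131 = 12038 + 9131 = 21169$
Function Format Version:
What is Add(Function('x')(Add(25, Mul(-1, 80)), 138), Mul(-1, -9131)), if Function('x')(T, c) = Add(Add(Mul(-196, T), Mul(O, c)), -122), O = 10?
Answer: 21169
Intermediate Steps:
Function('x')(T, c) = Add(-122, Mul(-196, T), Mul(10, c)) (Function('x')(T, c) = Add(Add(Mul(-196, T), Mul(10, c)), -122) = Add(-122, Mul(-196, T), Mul(10, c)))
Add(Function('x')(Add(25, Mul(-1, 80)), 138), Mul(-1, -9131)) = Add(Add(-122, Mul(-196, Add(25, Mul(-1, 80))), Mul(10, 138)), Mul(-1, -9131)) = Add(Add(-122, Mul(-196, Add(25, -80)), 1380), 9131) = Add(Add(-122, Mul(-196, -55), 1380), 9131) = Add(Add(-122, 10780, 1380), 9131) = Add(12038, 9131) = 21169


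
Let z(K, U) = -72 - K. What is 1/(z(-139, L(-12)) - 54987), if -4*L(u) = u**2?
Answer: -1/54920 ≈ -1.8208e-5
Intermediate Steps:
L(u) = -u**2/4
1/(z(-139, L(-12)) - 54987) = 1/((-72 - 1*(-139)) - 54987) = 1/((-72 + 139) - 54987) = 1/(67 - 54987) = 1/(-54920) = -1/54920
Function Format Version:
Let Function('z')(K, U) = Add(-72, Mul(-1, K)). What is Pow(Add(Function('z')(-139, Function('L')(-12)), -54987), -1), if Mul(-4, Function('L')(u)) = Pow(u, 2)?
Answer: Rational(-1, 54920) ≈ -1.8208e-5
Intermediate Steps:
Function('L')(u) = Mul(Rational(-1, 4), Pow(u, 2))
Pow(Add(Function('z')(-139, Function('L')(-12)), -54987), -1) = Pow(Add(Add(-72, Mul(-1, -139)), -54987), -1) = Pow(Add(Add(-72, 139), -54987), -1) = Pow(Add(67, -54987), -1) = Pow(-54920, -1) = Rational(-1, 54920)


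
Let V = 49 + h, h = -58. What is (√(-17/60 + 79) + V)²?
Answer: (-270 + √70845)²/900 ≈ 0.016322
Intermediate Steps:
V = -9 (V = 49 - 58 = -9)
(√(-17/60 + 79) + V)² = (√(-17/60 + 79) - 9)² = (√(4723/60) - 9)² = (√70845/30 - 9)² = (-9 + √70845/30)²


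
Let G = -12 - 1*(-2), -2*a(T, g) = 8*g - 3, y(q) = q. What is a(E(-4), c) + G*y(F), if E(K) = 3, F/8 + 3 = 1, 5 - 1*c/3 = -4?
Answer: 107/2 ≈ 53.500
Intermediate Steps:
c = 27 (c = 15 - 3*(-4) = 15 + 12 = 27)
F = -16 (F = -24 + 8*1 = -24 + 8 = -16)
a(T, g) = 3/2 - 4*g (a(T, g) = -(8*g - 3)/2 = -(-3 + 8*g)/2 = 3/2 - 4*g)
G = -10 (G = -12 + 2 = -10)
a(E(-4), c) + G*y(F) = (3/2 - 4*27) - 10*(-16) = (3/2 - 108) + 160 = -213/2 + 160 = 107/2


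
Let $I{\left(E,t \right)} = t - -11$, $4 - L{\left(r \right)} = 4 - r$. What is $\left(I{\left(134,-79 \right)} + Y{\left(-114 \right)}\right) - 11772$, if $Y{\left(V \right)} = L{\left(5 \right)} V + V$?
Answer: $-12524$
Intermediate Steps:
$L{\left(r \right)} = r$ ($L{\left(r \right)} = 4 - \left(4 - r\right) = 4 + \left(-4 + r\right) = r$)
$Y{\left(V \right)} = 6 V$ ($Y{\left(V \right)} = 5 V + V = 6 V$)
$I{\left(E,t \right)} = 11 + t$ ($I{\left(E,t \right)} = t + 11 = 11 + t$)
$\left(I{\left(134,-79 \right)} + Y{\left(-114 \right)}\right) - 11772 = \left(\left(11 - 79\right) + 6 \left(-114\right)\right) - 11772 = \left(-68 - 684\right) - 11772 = -752 - 11772 = -12524$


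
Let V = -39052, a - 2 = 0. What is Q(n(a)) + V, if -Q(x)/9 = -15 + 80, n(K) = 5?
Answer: -39637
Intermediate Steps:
a = 2 (a = 2 + 0 = 2)
Q(x) = -585 (Q(x) = -9*(-15 + 80) = -9*65 = -585)
Q(n(a)) + V = -585 - 39052 = -39637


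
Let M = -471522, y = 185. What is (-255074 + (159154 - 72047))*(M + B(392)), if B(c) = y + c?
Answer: 79103218815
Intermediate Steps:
B(c) = 185 + c
(-255074 + (159154 - 72047))*(M + B(392)) = (-255074 + (159154 - 72047))*(-471522 + (185 + 392)) = (-255074 + 87107)*(-471522 + 577) = -167967*(-470945) = 79103218815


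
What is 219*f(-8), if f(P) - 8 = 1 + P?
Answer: 219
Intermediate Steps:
f(P) = 9 + P (f(P) = 8 + (1 + P) = 9 + P)
219*f(-8) = 219*(9 - 8) = 219*1 = 219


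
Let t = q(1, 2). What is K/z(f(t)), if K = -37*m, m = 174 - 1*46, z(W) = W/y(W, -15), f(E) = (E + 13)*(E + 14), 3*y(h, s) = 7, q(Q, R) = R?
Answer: -2072/45 ≈ -46.044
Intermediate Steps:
y(h, s) = 7/3 (y(h, s) = (⅓)*7 = 7/3)
t = 2
f(E) = (13 + E)*(14 + E)
z(W) = 3*W/7 (z(W) = W/(7/3) = W*(3/7) = 3*W/7)
m = 128 (m = 174 - 46 = 128)
K = -4736 (K = -37*128 = -4736)
K/z(f(t)) = -4736*7/(3*(182 + 2² + 27*2)) = -4736*7/(3*(182 + 4 + 54)) = -4736/((3/7)*240) = -4736/720/7 = -4736*7/720 = -2072/45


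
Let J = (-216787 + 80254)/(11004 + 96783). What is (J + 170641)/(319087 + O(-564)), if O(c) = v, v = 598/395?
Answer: 807237138770/1509496610209 ≈ 0.53477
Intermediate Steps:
v = 598/395 (v = 598*(1/395) = 598/395 ≈ 1.5139)
O(c) = 598/395
J = -45511/35929 (J = -136533/107787 = -136533*1/107787 = -45511/35929 ≈ -1.2667)
(J + 170641)/(319087 + O(-564)) = (-45511/35929 + 170641)/(319087 + 598/395) = 6130914978/(35929*(126039963/395)) = (6130914978/35929)*(395/126039963) = 807237138770/1509496610209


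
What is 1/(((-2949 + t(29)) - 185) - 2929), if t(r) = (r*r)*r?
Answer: 1/18326 ≈ 5.4567e-5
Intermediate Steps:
t(r) = r**3 (t(r) = r**2*r = r**3)
1/(((-2949 + t(29)) - 185) - 2929) = 1/(((-2949 + 29**3) - 185) - 2929) = 1/(((-2949 + 24389) - 185) - 2929) = 1/((21440 - 185) - 2929) = 1/(21255 - 2929) = 1/18326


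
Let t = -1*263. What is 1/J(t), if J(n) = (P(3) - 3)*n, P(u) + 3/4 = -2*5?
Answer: 4/14465 ≈ 0.00027653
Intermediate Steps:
t = -263
P(u) = -43/4 (P(u) = -¾ - 2*5 = -¾ - 10 = -43/4)
J(n) = -55*n/4 (J(n) = (-43/4 - 3)*n = -55*n/4)
1/J(t) = 1/(-55/4*(-263)) = 1/(14465/4) = 4/14465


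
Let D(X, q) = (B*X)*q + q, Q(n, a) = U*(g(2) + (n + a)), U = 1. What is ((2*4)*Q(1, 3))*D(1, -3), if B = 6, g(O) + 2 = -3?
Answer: 168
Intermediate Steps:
g(O) = -5 (g(O) = -2 - 3 = -5)
Q(n, a) = -5 + a + n (Q(n, a) = 1*(-5 + (n + a)) = 1*(-5 + (a + n)) = 1*(-5 + a + n) = -5 + a + n)
D(X, q) = q + 6*X*q (D(X, q) = (6*X)*q + q = 6*X*q + q = q + 6*X*q)
((2*4)*Q(1, 3))*D(1, -3) = ((2*4)*(-5 + 3 + 1))*(-3*(1 + 6*1)) = (8*(-1))*(-3*(1 + 6)) = -(-24)*7 = -8*(-21) = 168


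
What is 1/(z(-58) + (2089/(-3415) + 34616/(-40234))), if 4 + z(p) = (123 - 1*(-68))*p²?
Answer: 68699555/44140736947367 ≈ 1.5564e-6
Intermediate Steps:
z(p) = -4 + 191*p² (z(p) = -4 + (123 - 1*(-68))*p² = -4 + (123 + 68)*p² = -4 + 191*p²)
1/(z(-58) + (2089/(-3415) + 34616/(-40234))) = 1/((-4 + 191*(-58)²) + (2089/(-3415) + 34616/(-40234))) = 1/((-4 + 191*3364) + (2089*(-1/3415) + 34616*(-1/40234))) = 1/((-4 + 642524) + (-2089/3415 - 17308/20117)) = 1/(642520 - 101131233/68699555) = 1/(44140736947367/68699555) = 68699555/44140736947367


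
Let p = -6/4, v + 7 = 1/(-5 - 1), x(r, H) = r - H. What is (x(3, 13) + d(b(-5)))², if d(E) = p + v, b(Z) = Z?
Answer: 3136/9 ≈ 348.44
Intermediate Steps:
v = -43/6 (v = -7 + 1/(-5 - 1) = -7 + 1/(-6) = -7 - ⅙ = -43/6 ≈ -7.1667)
p = -3/2 (p = -6*¼ = -3/2 ≈ -1.5000)
d(E) = -26/3 (d(E) = -3/2 - 43/6 = -26/3)
(x(3, 13) + d(b(-5)))² = ((3 - 1*13) - 26/3)² = ((3 - 13) - 26/3)² = (-10 - 26/3)² = (-56/3)² = 3136/9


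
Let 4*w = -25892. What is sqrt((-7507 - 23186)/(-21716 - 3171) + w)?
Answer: 11*I*sqrt(33127035926)/24887 ≈ 80.447*I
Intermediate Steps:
w = -6473 (w = (1/4)*(-25892) = -6473)
sqrt((-7507 - 23186)/(-21716 - 3171) + w) = sqrt((-7507 - 23186)/(-21716 - 3171) - 6473) = sqrt(-30693/(-24887) - 6473) = sqrt(-30693*(-1/24887) - 6473) = sqrt(30693/24887 - 6473) = sqrt(-161062858/24887) = 11*I*sqrt(33127035926)/24887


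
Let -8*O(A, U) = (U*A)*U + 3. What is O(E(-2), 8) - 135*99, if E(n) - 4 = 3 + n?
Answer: -107243/8 ≈ -13405.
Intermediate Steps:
E(n) = 7 + n (E(n) = 4 + (3 + n) = 7 + n)
O(A, U) = -3/8 - A*U²/8 (O(A, U) = -((U*A)*U + 3)/8 = -((A*U)*U + 3)/8 = -(A*U² + 3)/8 = -(3 + A*U²)/8 = -3/8 - A*U²/8)
O(E(-2), 8) - 135*99 = (-3/8 - ⅛*(7 - 2)*8²) - 135*99 = (-3/8 - ⅛*5*64) - 13365 = (-3/8 - 40) - 13365 = -323/8 - 13365 = -107243/8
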